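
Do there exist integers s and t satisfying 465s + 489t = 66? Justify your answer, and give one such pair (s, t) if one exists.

gcd(465, 489) = 3, and 3 divides 66, so integer solutions exist.
Dividing through by 3 reduces the equation to 155s + 163t = 22.
Run the Euclidean algorithm on 163 and 155: 163 = 1·155 + 8, 155 = 19·8 + 3, 8 = 2·3 + 2, 3 = 1·2 + 1, 2 = 2·1 + 0.
Back-substituting, 1 = 3 − 1·2 = 3 − (8 − 2·3) = −8 + 3·3 = −8 + 3·(155 − 19·8) = 3·155 − 58·8 = 3·155 − 58·(163 − 1·155) = −58·163 + 61·155; that is, 155·61 + 163·(-58) = 1.
Scaling by 22 gives the particular solution (s, t) = (1342, -1276).
Shifting by a multiple of (163, −155) keeps it a solution: s = 1342 − 8·163 = 38, t = -1276 + 8·155 = -36.
Check: 465·38 + 489·(-36) = 17670 − 17604 = 66. ✓

s = 38, t = -36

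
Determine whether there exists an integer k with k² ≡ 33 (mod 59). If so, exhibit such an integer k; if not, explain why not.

There is no such integer.

Apply Euler's criterion with the prime 59: 33 is a quadratic residue iff 33^29 ≡ 1 (mod 59), and a non-residue iff it is ≡ −1.
Squaring successively (mod 59): 33^2 = 1089 ≡ 27; 33^4 ≡ 27² = 729 ≡ 21; 33^8 ≡ 21² = 441 ≡ 28; 33^16 ≡ 28² = 784 ≡ 17.
Since 29 = 16 + 8 + 4 + 1, 33^29 ≡ 17 · 28 · 21 · 33; multiplying out mod 59: 17·28 = 476 ≡ 4, then 4·21 = 84 ≡ 25, then 25·33 = 825 ≡ 58. Thus 33^29 ≡ 58 ≡ −1 (mod 59).
The value −1 means 33 is a non-residue modulo 59, so k² ≡ 33 (mod 59) is impossible.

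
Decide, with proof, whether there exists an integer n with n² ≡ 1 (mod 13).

n = 1

Take n = 1. Then 1² = 1, and since 0 ≤ 1 < 13 this is already reduced: 1² ≡ 1 (mod 13).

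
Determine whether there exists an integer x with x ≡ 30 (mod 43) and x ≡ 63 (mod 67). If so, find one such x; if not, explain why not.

x = 331

Since 43 and 67 share no common factor, CRT says the pair of congruences has a solution (unique mod 2881).
Write x = 30 + 43t and require 30 + 43t ≡ 63 (mod 67), i.e. 43t ≡ 33 (mod 67).
Since 43·53 = 2279 = 34·67 + 1, the inverse of 43 mod 67 is 53.
Multiplying by 53: t ≡ 53·33 = 1749 ≡ 7 (mod 67).
With t = 7: x = 30 + 43·7 = 331.
Indeed 331 ≡ 30 (mod 43) and 331 ≡ 63 (mod 67).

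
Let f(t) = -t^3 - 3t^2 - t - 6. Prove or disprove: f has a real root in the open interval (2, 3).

f(2) = -28 and f(3) = -63, both negative, so a sign-change argument is unavailable; we show f keeps this sign on the whole interval.
Shift to the endpoint 2: with t = 2 + u (0 < u < 1), one computes f(2 + u) = -u^3 - 9u^2 - 25u - 28.
All 4 nonzero coefficients of this polynomial in u are negative; hence for u > 0 the value is a sum of negative terms (the constant -28 among them).
So f is strictly negative on (2, 3); no root exists in the interval.

No such root exists.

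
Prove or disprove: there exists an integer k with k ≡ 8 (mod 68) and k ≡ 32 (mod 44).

gcd(68, 44) = 4. A simultaneous solution exists iff 8 ≡ 32 (mod 4); here 8 mod 4 = 0 = 32 mod 4, so it does.
Step through k = 8, 8 + 68, 8 + 2·68, …: the values 8, 76 reduce mod 44 to 8, 32. The value 76 hits 32.
Verify: 76 = 1·68 + 8 and 76 = 1·44 + 32. ✓

k = 76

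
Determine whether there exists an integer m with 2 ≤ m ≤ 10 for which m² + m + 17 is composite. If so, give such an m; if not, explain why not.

The values for m = 2, 3, …, 10 are 23, 29, 37, 47, 59, 73, 89, 107, 127, and each of these is prime.
So no value in the range makes the expression composite.

There is no such integer m in that range.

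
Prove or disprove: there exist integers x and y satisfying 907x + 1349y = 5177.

907 and 1349 are coprime, so 907x + 1349y ranges over all of ℤ.
Euclidean algorithm: 1349 = 1·907 + 442, 907 = 2·442 + 23, 442 = 19·23 + 5, 23 = 4·5 + 3, 5 = 1·3 + 2, 3 = 1·2 + 1, 2 = 2·1 + 0.
Back-substituting, 1 = 3 − 1·2 = 3 − (5 − 1·3) = −5 + 2·3 = −5 + 2·(23 − 4·5) = 2·23 − 9·5 = 2·23 − 9·(442 − 19·23) = −9·442 + 173·23 = −9·442 + 173·(907 − 2·442) = 173·907 − 355·442 = 173·907 − 355·(1349 − 1·907) = −355·1349 + 528·907; that is, 907·528 + 1349·(-355) = 1.
Times 5177: 907·2733456 + 1349·(-1837835) = 5177, so (2733456, -1837835) solves it.
The general solution is x = 2733456 + 1349k, y = -1837835 − 907k; taking k = -2026 gives the smaller pair x = 382, y = -253.
Check: 907·382 + 1349·(-253) = 346474 − 341297 = 5177. ✓

x = 382, y = -253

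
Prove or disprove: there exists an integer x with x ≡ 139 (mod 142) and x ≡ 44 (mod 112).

There is no such integer.

Both moduli are multiples of 2 = gcd(142, 112), so any solution would satisfy x ≡ 139 and x ≡ 44 modulo 2 simultaneously.
But 139 mod 2 = 1 while 44 mod 2 = 0, a contradiction.
So no integer satisfies both congruences.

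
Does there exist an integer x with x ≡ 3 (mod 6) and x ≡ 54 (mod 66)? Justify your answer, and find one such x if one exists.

Reduce both congruences modulo 6, which divides 6 and 66: they say x ≡ 3 (mod 6) and x ≡ 54 (mod 6).
These are incompatible: 3 − 54 = -51 is not divisible by 6.
Therefore no such x exists.

There is no such integer.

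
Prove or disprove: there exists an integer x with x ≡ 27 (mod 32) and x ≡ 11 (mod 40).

x = 91

gcd(32, 40) = 8. A simultaneous solution exists iff 27 ≡ 11 (mod 8); here 27 mod 8 = 3 = 11 mod 8, so it does.
List candidates x ≡ 27 (mod 32): 27, 59, 91. Modulo 40 these are 27, 19, 11; 91 gives 11 as required.
Indeed 91 ≡ 27 (mod 32) and 91 ≡ 11 (mod 40).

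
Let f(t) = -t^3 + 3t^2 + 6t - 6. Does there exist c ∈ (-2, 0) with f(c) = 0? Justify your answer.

f(-2) = 2 and f(0) = -6, which have opposite signs.
As a polynomial, f is continuous on every closed interval.
The Intermediate Value Theorem then guarantees some c ∈ (-2, 0) with f(c) = 0.

Yes, f has a root in the interval.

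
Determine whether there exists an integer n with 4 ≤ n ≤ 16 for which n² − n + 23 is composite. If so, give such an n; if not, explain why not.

At n = 14: 14² − 14 + 23 = 205 = 5·41, which is composite.

n = 14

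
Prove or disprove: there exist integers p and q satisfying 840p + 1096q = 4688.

gcd(840, 1096) = 8, and 8 divides 4688, so integer solutions exist.
Dividing through by 8 reduces the equation to 105p + 137q = 586.
Euclidean algorithm: 137 = 1·105 + 32, 105 = 3·32 + 9, 32 = 3·9 + 5, 9 = 1·5 + 4, 5 = 1·4 + 1, 4 = 4·1 + 0.
Back-substituting, 1 = 5 − 1·4 = 5 − (9 − 1·5) = −9 + 2·5 = −9 + 2·(32 − 3·9) = 2·32 − 7·9 = 2·32 − 7·(105 − 3·32) = −7·105 + 23·32 = −7·105 + 23·(137 − 1·105) = 23·137 − 30·105; that is, 105·(-30) + 137·23 = 1.
Times 586: 105·(-17580) + 137·13478 = 586, so (-17580, 13478) solves it.
The general solution is p = -17580 + 137k, q = 13478 − 105k; taking k = 129 gives the smaller pair p = 93, q = -67.
Indeed 840·93 + 1096·(-67) = 78120 − 73432 = 4688.

p = 93, q = -67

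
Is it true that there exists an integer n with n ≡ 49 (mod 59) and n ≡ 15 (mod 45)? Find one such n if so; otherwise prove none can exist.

n = 285

Since 59 and 45 share no common factor, CRT says the pair of congruences has a solution (unique mod 2655).
Write n = 49 + 59t and require 49 + 59t ≡ 15 (mod 45), i.e. 59t ≡ 11 (mod 45).
59 ≡ 14 (mod 45), so this reads 14t ≡ 11 (mod 45). Invert 14 mod 45 by the Euclidean algorithm: 45 = 3·14 + 3, 14 = 4·3 + 2, 3 = 1·2 + 1, 2 = 2·1 + 0; back-substituting, 1 = 3 − 1·2 = 3 − (14 − 4·3) = −14 + 5·3 = −14 + 5·(45 − 3·14) = 5·45 − 16·14. Hence 14·(-16) ≡ 1, so 14⁻¹ ≡ -16 ≡ 29 (mod 45).
Multiplying by 29: t ≡ 29·11 = 319 ≡ 4 (mod 45).
With t = 4: n = 49 + 59·4 = 285.
Check: 285 mod 59 = 49, 285 mod 45 = 15. ✓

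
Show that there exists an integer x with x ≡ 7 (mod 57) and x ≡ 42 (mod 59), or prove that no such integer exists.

x = 691

Since 57 and 59 share no common factor, CRT says the pair of congruences has a solution (unique mod 3363).
Any solution of the first congruence is x = 7 + 57t; substituting into the second, 57t ≡ 42 − 7 ≡ 35 (mod 59).
Note 57·29 = 1653 ≡ 1 (mod 59) (as 1653 − 1 = 28·59), so 57⁻¹ ≡ 29.
Therefore t ≡ 29·35 = 1015 ≡ 12 (mod 59).
With t = 12: x = 7 + 57·12 = 691.
Indeed 691 ≡ 7 (mod 57) and 691 ≡ 42 (mod 59).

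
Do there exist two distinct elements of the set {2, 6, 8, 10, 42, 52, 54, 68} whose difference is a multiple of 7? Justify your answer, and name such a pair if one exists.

Yes: 10 and 52.

Both 10 and 52 leave remainder 3 on division by 7; their difference 42 = 6·7 is a multiple of 7.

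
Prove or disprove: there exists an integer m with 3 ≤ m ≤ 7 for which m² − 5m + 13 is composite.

m = 4

At m = 4: 4² − 5·4 + 13 = 9 = 3·3, which is composite.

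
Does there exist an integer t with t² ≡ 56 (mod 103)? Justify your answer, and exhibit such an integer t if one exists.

t = 46

t = 46 works: 46² = 2116, and 2116 − 56 = 2060 = 20·103.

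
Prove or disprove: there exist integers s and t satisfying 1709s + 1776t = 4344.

s = 1128, t = -1083

Since gcd(1709, 1776) = 1, every integer is an integer combination of 1709 and 1776.
Euclidean algorithm: 1776 = 1·1709 + 67, 1709 = 25·67 + 34, 67 = 1·34 + 33, 34 = 1·33 + 1, 33 = 33·1 + 0.
Unwinding: 1 = 34 − 1·33 = 34 − (67 − 1·34) = −67 + 2·34 = −67 + 2·(1709 − 25·67) = 2·1709 − 51·67 = 2·1709 − 51·(1776 − 1·1709) = −51·1776 + 53·1709, i.e. 1709·53 + 1776·(-51) = 1.
Scaling by 4344 gives the particular solution (s, t) = (230232, -221544).
Shifting by a multiple of (1776, −1709) keeps it a solution: s = 230232 − 129·1776 = 1128, t = -221544 + 129·1709 = -1083.
Check: 1709·1128 + 1776·(-1083) = 1927752 − 1923408 = 4344. ✓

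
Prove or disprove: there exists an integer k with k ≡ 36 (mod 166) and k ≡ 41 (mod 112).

No such integer exists.

Reduce both congruences modulo 2, which divides 166 and 112: they say k ≡ 36 (mod 2) and k ≡ 41 (mod 2).
However 36 ≡ 0 and 41 ≡ 1 (mod 2), and 0 ≠ 1.
Hence the system has no solution.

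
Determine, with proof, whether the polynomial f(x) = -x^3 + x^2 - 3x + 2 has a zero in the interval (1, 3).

Evaluate at the endpoints: f(1) = -1, f(3) = -25 — same sign (negative).
The derivative f'(x) = -3x^2 + 2x - 3 is a quadratic with discriminant 2² − 4·(-3)·(-3) = -32 < 0; it never vanishes, so it is always negative (sign of the leading coefficient).
Hence f is strictly decreasing on ℝ, and in particular on [1, 3]. A strictly monotone function with same-sign endpoint values stays negative on the whole interval, so f has no zero in (1, 3).

No.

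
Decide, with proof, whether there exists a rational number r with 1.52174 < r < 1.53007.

r = 26/17

Multiplying by 17: 17·1.52174 = 25.86958 and 17·1.53007 = 26.01119, so the integer 26 lies strictly between them.
So r = 26/17 works: it is a ratio of integers, and dividing 17·1.52174 < 26 < 17·1.53007 through by 17 gives 1.52174 < 26/17 < 1.53007.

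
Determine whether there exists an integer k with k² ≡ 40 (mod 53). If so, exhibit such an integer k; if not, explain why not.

k = 26

k = 26 works: 26² = 676, and 676 − 40 = 636 = 12·53.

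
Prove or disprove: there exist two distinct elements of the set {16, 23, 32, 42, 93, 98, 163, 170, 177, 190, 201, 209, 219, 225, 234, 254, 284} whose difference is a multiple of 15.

23 and 98 are such a pair.

Reduce each element mod 15: 16↦1, 23↦8, 32↦2, 42↦12, 93↦3, 98↦8, 163↦13, 170↦5, 177↦12, 190↦10, 201↦6, 209↦14, 219↦9, 225↦0, 234↦9, 254↦14, 284↦14. The residue 8 repeats (at 23 and 98), and 98 − 23 = 75 = 5·15.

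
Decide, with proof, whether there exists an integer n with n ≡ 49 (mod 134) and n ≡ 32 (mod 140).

Reduce both congruences modulo 2, which divides 134 and 140: they say n ≡ 49 (mod 2) and n ≡ 32 (mod 2).
These are incompatible: 49 − 32 = 17 is not divisible by 2.
Therefore no such n exists.

No such integer exists.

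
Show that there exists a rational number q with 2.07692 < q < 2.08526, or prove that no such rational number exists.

q = 25/12

Look for a denominator N such that an integer falls strictly between N·2.07692 and N·2.08526. N = 12 works: 12·2.07692 = 24.92304 < 25 < 25.02312 = 12·2.08526.
So q = 25/12 works: it is a ratio of integers, and dividing 12·2.07692 < 25 < 12·2.08526 through by 12 gives 2.07692 < 25/12 < 2.08526.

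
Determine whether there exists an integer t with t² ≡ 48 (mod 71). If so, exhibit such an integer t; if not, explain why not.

t = 30

Take t = 30. Then 30² = 900 = 12·71 + 48, so 30² ≡ 48 (mod 71).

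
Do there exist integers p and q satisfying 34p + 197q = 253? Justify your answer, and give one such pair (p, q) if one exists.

Since gcd(34, 197) = 1, every integer is an integer combination of 34 and 197.
Dividing repeatedly: 197 = 5·34 + 27, 34 = 1·27 + 7, 27 = 3·7 + 6, 7 = 1·6 + 1, 6 = 6·1 + 0.
Back-substituting, 1 = 7 − 1·6 = 7 − (27 − 3·7) = −27 + 4·7 = −27 + 4·(34 − 1·27) = 4·34 − 5·27 = 4·34 − 5·(197 − 5·34) = −5·197 + 29·34; that is, 34·29 + 197·(-5) = 1.
Multiplying through by 253: p = 29·253 = 7337, q = (-5)·253 = -1265 is a solution.
Shifting by a multiple of (197, −34) keeps it a solution: p = 7337 − 37·197 = 48, q = -1265 + 37·34 = -7.
Check: 34·48 + 197·(-7) = 1632 − 1379 = 253. ✓

p = 48, q = -7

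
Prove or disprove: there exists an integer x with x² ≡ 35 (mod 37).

37 is prime, so by Euler's criterion 35 is a square mod 37 iff 35^((37−1)/2) = 35^18 ≡ 1 (mod 37).
Repeated squaring mod 37: 35^2 = 1225 ≡ 4; 35^4 ≡ 4² = 16 ≡ 16; 35^8 ≡ 16² = 256 ≡ 34; 35^16 ≡ 34² = 1156 ≡ 9.
Since 18 = 16 + 2, 35^18 ≡ 9 · 4; multiplying out mod 37: 9·4 = 36 ≡ 36. Thus 35^18 ≡ 36 ≡ −1 (mod 37).
The value −1 means 35 is a non-residue modulo 37, so x² ≡ 35 (mod 37) is impossible.

No such integer exists.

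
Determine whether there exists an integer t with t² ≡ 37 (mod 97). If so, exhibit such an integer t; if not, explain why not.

Apply Euler's criterion with the prime 97: 37 is a quadratic residue iff 37^48 ≡ 1 (mod 97), and a non-residue iff it is ≡ −1.
Repeated squaring mod 97: 37^2 = 1369 ≡ 11; 37^4 ≡ 11² = 121 ≡ 24; 37^8 ≡ 24² = 576 ≡ 91; 37^16 ≡ 91² = 8281 ≡ 36; 37^32 ≡ 36² = 1296 ≡ 35.
Since 48 = 32 + 16, 37^48 ≡ 35 · 36; multiplying out mod 97: 35·36 = 1260 ≡ 96. Thus 37^48 ≡ 96 ≡ −1 (mod 97).
By Euler's criterion 37 is a quadratic non-residue mod 97: no t satisfies t² ≡ 37 (mod 97).

No, no such integer exists.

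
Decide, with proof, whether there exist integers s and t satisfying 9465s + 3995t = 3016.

gcd(9465, 3995) = 5, so every integer of the form 9465s + 3995t is a multiple of 5.
But 3016 = 5·603 + 1, so 5 ∤ 3016.
Hence no integers s, t satisfy the equation.

There are no such integers.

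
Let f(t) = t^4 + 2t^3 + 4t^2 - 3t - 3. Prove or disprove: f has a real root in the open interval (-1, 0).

f(-1) = 3 and f(0) = -3, which have opposite signs.
Since f is a polynomial it is continuous on [-1, 0].
By the Intermediate Value Theorem, f takes the value 0 somewhere in the open interval.

Such a root exists.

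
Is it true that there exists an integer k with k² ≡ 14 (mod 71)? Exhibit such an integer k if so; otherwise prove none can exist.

71 is prime, so by Euler's criterion 14 is a square mod 71 iff 14^((71−1)/2) = 14^35 ≡ 1 (mod 71).
Repeated squaring mod 71: 14^2 = 196 ≡ 54; 14^4 ≡ 54² = 2916 ≡ 5; 14^8 ≡ 5² = 25 ≡ 25; 14^16 ≡ 25² = 625 ≡ 57; 14^32 ≡ 57² = 3249 ≡ 54.
Since 35 = 32 + 2 + 1, 14^35 ≡ 54 · 54 · 14; multiplying out mod 71: 54·54 = 2916 ≡ 5, then 5·14 = 70 ≡ 70. Thus 14^35 ≡ 70 ≡ −1 (mod 71).
The value −1 means 14 is a non-residue modulo 71, so k² ≡ 14 (mod 71) is impossible.

No, no such integer exists.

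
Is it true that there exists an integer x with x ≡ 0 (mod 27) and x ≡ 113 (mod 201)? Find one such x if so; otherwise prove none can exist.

Reduce both congruences modulo 3, which divides 27 and 201: they say x ≡ 0 (mod 3) and x ≡ 113 (mod 3).
However 0 ≡ 0 and 113 ≡ 2 (mod 3), and 0 ≠ 2.
Hence the system has no solution.

No, no such integer exists.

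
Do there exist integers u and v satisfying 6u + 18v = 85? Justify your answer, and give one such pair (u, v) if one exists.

Any value of 6u + 18v is a multiple of gcd(6, 18) = 6.
But 85 is not a multiple of 6 (it leaves remainder 1).
So the equation is unsolvable over ℤ.

No, no such integers exist.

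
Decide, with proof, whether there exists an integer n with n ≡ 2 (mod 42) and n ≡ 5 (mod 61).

gcd(42, 61) = 1, so the Chinese Remainder Theorem guarantees exactly one residue class mod 2562 satisfying both.
Write n = 2 + 42t and require 2 + 42t ≡ 5 (mod 61), i.e. 42t ≡ 3 (mod 61).
Note 42·16 = 672 ≡ 1 (mod 61) (as 672 − 1 = 11·61), so 42⁻¹ ≡ 16.
Multiplying by 16: t ≡ 16·3 = 48 (mod 61).
With t = 48: n = 2 + 42·48 = 2018.
Indeed 2018 ≡ 2 (mod 42) and 2018 ≡ 5 (mod 61).

n = 2018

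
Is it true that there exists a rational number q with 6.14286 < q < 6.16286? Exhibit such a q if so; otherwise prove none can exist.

Multiplying by 13: 13·6.14286 = 79.85718 and 13·6.16286 = 80.11718, so the integer 80 lies strictly between them.
Hence 80/13 is a rational number with 6.14286 < 80/13 < 6.16286.

q = 80/13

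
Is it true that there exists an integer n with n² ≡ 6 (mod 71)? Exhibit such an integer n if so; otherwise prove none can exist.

Take n = 19. Then 19² = 361 = 5·71 + 6, so 19² ≡ 6 (mod 71).

n = 19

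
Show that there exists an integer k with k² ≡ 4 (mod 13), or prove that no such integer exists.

Take k = 2. Then 2² = 4, and since 0 ≤ 4 < 13 this is already reduced: 2² ≡ 4 (mod 13).

k = 2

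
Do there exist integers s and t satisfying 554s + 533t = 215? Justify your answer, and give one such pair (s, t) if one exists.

s = 61, t = -63

Since gcd(554, 533) = 1, every integer is an integer combination of 554 and 533.
Dividing repeatedly: 554 = 1·533 + 21, 533 = 25·21 + 8, 21 = 2·8 + 5, 8 = 1·5 + 3, 5 = 1·3 + 2, 3 = 1·2 + 1, 2 = 2·1 + 0.
Unwinding: 1 = 3 − 1·2 = 3 − (5 − 1·3) = −5 + 2·3 = −5 + 2·(8 − 1·5) = 2·8 − 3·5 = 2·8 − 3·(21 − 2·8) = −3·21 + 8·8 = −3·21 + 8·(533 − 25·21) = 8·533 − 203·21 = 8·533 − 203·(554 − 1·533) = −203·554 + 211·533, i.e. 554·(-203) + 533·211 = 1.
Times 215: 554·(-43645) + 533·45365 = 215, so (-43645, 45365) solves it.
The general solution is s = -43645 + 533k, t = 45365 − 554k; taking k = 82 gives the smaller pair s = 61, t = -63.
Indeed 554·61 + 533·(-63) = 33794 − 33579 = 215.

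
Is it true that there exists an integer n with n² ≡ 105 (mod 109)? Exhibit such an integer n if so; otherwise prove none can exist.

n = 43

n = 43 works: 43² = 1849, and 1849 − 105 = 1744 = 16·109.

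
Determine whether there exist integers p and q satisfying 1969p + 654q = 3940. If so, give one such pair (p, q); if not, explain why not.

p = 376, q = -1126

Since gcd(1969, 654) = 1, every integer is an integer combination of 1969 and 654.
Run the Euclidean algorithm on 1969 and 654: 1969 = 3·654 + 7, 654 = 93·7 + 3, 7 = 2·3 + 1, 3 = 3·1 + 0.
Working back up the chain: 1 = 7 − 2·3 = 7 − 2·(654 − 93·7) = −2·654 + 187·7 = −2·654 + 187·(1969 − 3·654) = 187·1969 − 563·654. So 1969·187 + 654·(-563) = 1.
Multiplying through by 3940: p = 187·3940 = 736780, q = (-563)·3940 = -2218220 is a solution.
The general solution is p = 736780 + 654k, q = -2218220 − 1969k; taking k = -1126 gives the smaller pair p = 376, q = -1126.
Indeed 1969·376 + 654·(-1126) = 740344 − 736404 = 3940.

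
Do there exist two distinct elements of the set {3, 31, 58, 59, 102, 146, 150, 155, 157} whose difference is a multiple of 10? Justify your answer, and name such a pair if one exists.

Two integers differ by a multiple of 10 exactly when they have the same residue mod 10. The residues are 3↦3, 31↦1, 58↦8, 59↦9, 102↦2, 146↦6, 150↦0, 155↦5, 157↦7.
No residue repeats among the 9 elements, so no pair has difference ≡ 0 (mod 10).

There is no such pair.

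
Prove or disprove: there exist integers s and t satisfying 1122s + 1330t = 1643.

No such integers exist.

Any value of 1122s + 1330t is a multiple of gcd(1122, 1330) = 2.
But 1643 = 2·821 + 1, so 2 ∤ 1643.
So the equation is unsolvable over ℤ.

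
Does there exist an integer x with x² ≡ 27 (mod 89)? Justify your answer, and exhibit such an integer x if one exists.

No, no such integer exists.

89 is prime, so by Euler's criterion 27 is a square mod 89 iff 27^((89−1)/2) = 27^44 ≡ 1 (mod 89).
Repeated squaring mod 89: 27^2 = 729 ≡ 17; 27^4 ≡ 17² = 289 ≡ 22; 27^8 ≡ 22² = 484 ≡ 39; 27^16 ≡ 39² = 1521 ≡ 8; 27^32 ≡ 8² = 64 ≡ 64.
Since 44 = 32 + 8 + 4, 27^44 ≡ 64 · 39 · 22; multiplying out mod 89: 64·39 = 2496 ≡ 4, then 4·22 = 88 ≡ 88. Thus 27^44 ≡ 88 ≡ −1 (mod 89).
By Euler's criterion 27 is a quadratic non-residue mod 89: no x satisfies x² ≡ 27 (mod 89).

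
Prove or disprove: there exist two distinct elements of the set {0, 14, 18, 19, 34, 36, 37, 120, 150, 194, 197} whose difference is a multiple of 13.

There is no such pair.

Residues mod 13: 0↦0, 14↦1, 18↦5, 19↦6, 34↦8, 36↦10, 37↦11, 120↦3, 150↦7, 194↦12, 197↦2.
All 11 residues are distinct, so no two elements differ by a multiple of 13.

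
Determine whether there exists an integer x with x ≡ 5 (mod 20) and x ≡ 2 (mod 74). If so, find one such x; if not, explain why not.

Both moduli are multiples of 2 = gcd(20, 74), so any solution would satisfy x ≡ 5 and x ≡ 2 modulo 2 simultaneously.
These are incompatible: 5 − 2 = 3 is not divisible by 2.
Therefore no such x exists.

No such integer exists.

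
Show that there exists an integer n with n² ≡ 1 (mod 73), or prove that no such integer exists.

n = 72

Take n = 72. Then 72² = 5184 = 71·73 + 1, so 72² ≡ 1 (mod 73).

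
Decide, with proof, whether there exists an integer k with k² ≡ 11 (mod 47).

No, no such integer exists.

47 is prime, so by Euler's criterion 11 is a square mod 47 iff 11^((47−1)/2) = 11^23 ≡ 1 (mod 47).
Squaring successively (mod 47): 11^2 = 121 ≡ 27; 11^4 ≡ 27² = 729 ≡ 24; 11^8 ≡ 24² = 576 ≡ 12; 11^16 ≡ 12² = 144 ≡ 3.
Since 23 = 16 + 4 + 2 + 1, 11^23 ≡ 3 · 24 · 27 · 11; multiplying out mod 47: 3·24 = 72 ≡ 25, then 25·27 = 675 ≡ 17, then 17·11 = 187 ≡ 46. Thus 11^23 ≡ 46 ≡ −1 (mod 47).
The value −1 means 11 is a non-residue modulo 47, so k² ≡ 11 (mod 47) is impossible.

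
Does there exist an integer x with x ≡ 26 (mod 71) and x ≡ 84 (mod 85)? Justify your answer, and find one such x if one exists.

The moduli 71 and 85 are coprime, so by the Chinese Remainder Theorem a unique solution modulo 6035 exists.
Write x = 26 + 71t and require 26 + 71t ≡ 84 (mod 85), i.e. 71t ≡ 58 (mod 85).
Invert 71 mod 85 by the Euclidean algorithm: 85 = 1·71 + 14, 71 = 5·14 + 1, 14 = 14·1 + 0; back-substituting, 1 = 71 − 5·14 = 71 − 5·(85 − 1·71) = −5·85 + 6·71. Hence 71·6 ≡ 1, so 71⁻¹ ≡ 6 (mod 85).
Multiplying by 6: t ≡ 6·58 = 348 ≡ 8 (mod 85).
With t = 8: x = 26 + 71·8 = 594.
Indeed 594 ≡ 26 (mod 71) and 594 ≡ 84 (mod 85).

x = 594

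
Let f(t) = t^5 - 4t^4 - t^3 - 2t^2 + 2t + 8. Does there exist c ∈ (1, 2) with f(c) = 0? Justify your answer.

Yes, such a c exists.

f(1) = 4 and f(2) = -36, which have opposite signs.
f is continuous everywhere (it is a polynomial), in particular on [1, 2].
By the Intermediate Value Theorem f must vanish at some point of (1, 2).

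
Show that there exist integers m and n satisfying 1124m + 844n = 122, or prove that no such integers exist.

There are no such integers.

Both 1124 and 844 are divisible by gcd(1124, 844) = 4, hence so is any combination 1124m + 844n.
But 122 is not a multiple of 4 (it leaves remainder 2).
Hence no integers m, n satisfy the equation.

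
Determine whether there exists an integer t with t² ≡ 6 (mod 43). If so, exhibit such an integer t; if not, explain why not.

t = 36

t = 36 works: 36² = 1296, and 1296 − 6 = 1290 = 30·43.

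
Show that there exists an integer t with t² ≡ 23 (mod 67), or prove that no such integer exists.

Take t = 31. Then 31² = 961 = 14·67 + 23, so 31² ≡ 23 (mod 67).

t = 31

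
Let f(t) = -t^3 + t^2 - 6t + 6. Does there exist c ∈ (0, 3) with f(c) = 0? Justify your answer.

Such a root exists.

f(0) = 6 and f(3) = -30, which have opposite signs.
Since f is a polynomial it is continuous on [0, 3].
So by the Intermediate Value Theorem there is a c strictly between 0 and 3 with f(c) = 0.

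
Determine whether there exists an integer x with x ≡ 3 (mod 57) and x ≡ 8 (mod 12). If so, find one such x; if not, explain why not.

gcd(57, 12) = 3. If x ≡ 3 (mod 57) and x ≡ 8 (mod 12), then x ≡ 3 (mod 3) and x ≡ 8 (mod 3).
These are incompatible: 3 − 8 = -5 is not divisible by 3.
So no integer satisfies both congruences.

No such integer exists.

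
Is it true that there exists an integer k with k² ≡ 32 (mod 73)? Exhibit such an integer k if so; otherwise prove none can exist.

Take k = 18. Then 18² = 324 = 4·73 + 32, so 18² ≡ 32 (mod 73).

k = 18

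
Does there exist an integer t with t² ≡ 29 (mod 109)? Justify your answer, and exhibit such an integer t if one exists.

t = 62 works: 62² = 3844, and 3844 − 29 = 3815 = 35·109.

t = 62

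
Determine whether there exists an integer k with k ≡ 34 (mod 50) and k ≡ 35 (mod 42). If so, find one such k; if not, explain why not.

Both moduli are multiples of 2 = gcd(50, 42), so any solution would satisfy k ≡ 34 and k ≡ 35 modulo 2 simultaneously.
However 34 ≡ 0 and 35 ≡ 1 (mod 2), and 0 ≠ 1.
So no integer satisfies both congruences.

No such integer exists.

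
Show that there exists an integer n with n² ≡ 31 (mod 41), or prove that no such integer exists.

n = 21 works: 21² = 441, and 441 − 31 = 410 = 10·41.

n = 21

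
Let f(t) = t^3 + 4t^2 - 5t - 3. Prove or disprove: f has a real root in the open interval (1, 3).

Yes, f has a root in the interval.

f(1) = -3 and f(3) = 45, which have opposite signs.
Since f is a polynomial it is continuous on [1, 3].
By the Intermediate Value Theorem, f takes the value 0 somewhere in the open interval.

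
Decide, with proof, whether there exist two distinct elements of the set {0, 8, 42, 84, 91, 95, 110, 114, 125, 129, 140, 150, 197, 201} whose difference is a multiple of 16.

No, no such pair exists.

Residues mod 16: 0↦0, 8↦8, 42↦10, 84↦4, 91↦11, 95↦15, 110↦14, 114↦2, 125↦13, 129↦1, 140↦12, 150↦6, 197↦5, 201↦9.
No residue repeats among the 14 elements, so no pair has difference ≡ 0 (mod 16).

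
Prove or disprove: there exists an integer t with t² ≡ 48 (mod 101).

No such integer exists.

101 is prime, so by Euler's criterion 48 is a square mod 101 iff 48^((101−1)/2) = 48^50 ≡ 1 (mod 101).
Squaring successively (mod 101): 48^2 = 2304 ≡ 82; 48^4 ≡ 82² = 6724 ≡ 58; 48^8 ≡ 58² = 3364 ≡ 31; 48^16 ≡ 31² = 961 ≡ 52; 48^32 ≡ 52² = 2704 ≡ 78.
Since 50 = 32 + 16 + 2, 48^50 ≡ 78 · 52 · 82; multiplying out mod 101: 78·52 = 4056 ≡ 16, then 16·82 = 1312 ≡ 100. Thus 48^50 ≡ 100 ≡ −1 (mod 101).
The value −1 means 48 is a non-residue modulo 101, so t² ≡ 48 (mod 101) is impossible.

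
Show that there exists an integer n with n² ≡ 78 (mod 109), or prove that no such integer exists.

n = 80

n = 80 works: 80² = 6400, and 6400 − 78 = 6322 = 58·109.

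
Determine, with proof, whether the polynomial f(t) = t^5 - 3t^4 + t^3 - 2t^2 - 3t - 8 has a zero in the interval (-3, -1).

No.

The endpoint values f(-3) = -530 and f(-1) = -12 are both negative. Claim: f(t) < 0 for every t in (-3, -1).
Shift to the endpoint -1: with t = -1 − u (0 < u < 2), one computes f(-1 − u) = -u^5 - 8u^4 - 23u^3 - 33u^2 - 21u - 12.
The nonzero coefficients here are all negative, so for u > 0 every term is negative (or zero), and the constant term -12 is strictly negative.
Therefore f(t) < 0 throughout (-3, -1), and f has no zero there.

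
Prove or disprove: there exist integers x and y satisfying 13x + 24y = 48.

x = 0, y = 2

13 and 24 are coprime, so 13x + 24y ranges over all of ℤ.
Run the Euclidean algorithm on 24 and 13: 24 = 1·13 + 11, 13 = 1·11 + 2, 11 = 5·2 + 1, 2 = 2·1 + 0.
Working back up the chain: 1 = 11 − 5·2 = 11 − 5·(13 − 1·11) = −5·13 + 6·11 = −5·13 + 6·(24 − 1·13) = 6·24 − 11·13. So 13·(-11) + 24·6 = 1.
Scaling by 48 gives the particular solution (x, y) = (-528, 288).
Shifting by a multiple of (24, −13) keeps it a solution: x = -528 + 22·24 = 0, y = 288 − 22·13 = 2.
Indeed 13·0 + 24·2 = 0 + 48 = 48.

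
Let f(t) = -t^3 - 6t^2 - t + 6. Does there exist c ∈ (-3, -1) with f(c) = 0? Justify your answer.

Yes, f has a root in the interval.

f(-3) = -18 and f(-1) = 2, which have opposite signs.
As a polynomial, f is continuous on every closed interval.
By the Intermediate Value Theorem, f takes the value 0 somewhere in the open interval.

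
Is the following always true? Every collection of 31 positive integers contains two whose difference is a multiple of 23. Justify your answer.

Each integer lies in one of the 23 residue classes modulo 23.
With 31 integers and only 23 classes, the pigeonhole principle forces two of them, say a and b, into the same class.
Their difference a − b is then a multiple of 23.

Yes, this is always true.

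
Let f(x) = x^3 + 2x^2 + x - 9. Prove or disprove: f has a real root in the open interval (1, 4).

Yes, f has a root in the interval.

f(1) = -5 and f(4) = 91, which have opposite signs.
As a polynomial, f is continuous on every closed interval.
By the Intermediate Value Theorem, f takes the value 0 somewhere in the open interval.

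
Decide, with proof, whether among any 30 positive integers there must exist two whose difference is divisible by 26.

Each integer lies in one of the 26 residue classes modulo 26.
With 30 integers and only 26 classes, the pigeonhole principle forces two of them, say a and b, into the same class.
Their difference a − b is then a multiple of 26.

True.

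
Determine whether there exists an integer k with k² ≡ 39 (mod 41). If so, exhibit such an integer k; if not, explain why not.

k = 30

Take k = 30. Then 30² = 900 = 21·41 + 39, so 30² ≡ 39 (mod 41).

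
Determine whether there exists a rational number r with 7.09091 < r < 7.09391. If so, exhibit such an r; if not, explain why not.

Look for a denominator N such that an integer falls strictly between N·7.09091 and N·7.09391. N = 32 works: 32·7.09091 = 226.90912 < 227 < 227.00512 = 32·7.09391.
So r = 227/32 works: it is a ratio of integers, and dividing 32·7.09091 < 227 < 32·7.09391 through by 32 gives 7.09091 < 227/32 < 7.09391.

r = 227/32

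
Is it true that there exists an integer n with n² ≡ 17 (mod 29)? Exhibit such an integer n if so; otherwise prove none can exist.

No, no such integer exists.

Apply Euler's criterion with the prime 29: 17 is a quadratic residue iff 17^14 ≡ 1 (mod 29), and a non-residue iff it is ≡ −1.
Repeated squaring mod 29: 17^2 = 289 ≡ 28; 17^4 ≡ 28² = 784 ≡ 1; 17^8 ≡ 1² = 1 ≡ 1.
Since 14 = 8 + 4 + 2, 17^14 ≡ 1 · 1 · 28; multiplying out mod 29: 1·1 = 1 ≡ 1, then 1·28 = 28 ≡ 28. Thus 17^14 ≡ 28 ≡ −1 (mod 29).
By Euler's criterion 17 is a quadratic non-residue mod 29: no n satisfies n² ≡ 17 (mod 29).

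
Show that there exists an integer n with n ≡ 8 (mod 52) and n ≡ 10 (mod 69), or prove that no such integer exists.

n = 424

The moduli 52 and 69 are coprime, so by the Chinese Remainder Theorem a unique solution modulo 3588 exists.
Any solution of the first congruence is n = 8 + 52t; substituting into the second, 52t ≡ 10 − 8 ≡ 2 (mod 69).
Since 52·4 = 208 = 3·69 + 1, the inverse of 52 mod 69 is 4.
Therefore t ≡ 4·2 = 8 (mod 69).
With t = 8: n = 8 + 52·8 = 424.
Indeed 424 ≡ 8 (mod 52) and 424 ≡ 10 (mod 69).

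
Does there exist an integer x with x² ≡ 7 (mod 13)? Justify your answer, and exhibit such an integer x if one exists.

No, no such integer exists.

Squares mod 13 repeat after x = 6 (as (−x)² = x²); for x = 0..6 they are 0, 1, 4, 9, 3, 12, 10.
The set of squares mod 13 is therefore {0, 1, 3, 4, 9, 10, 12}, which does not contain 7.
Therefore x² ≡ 7 (mod 13) has no solution.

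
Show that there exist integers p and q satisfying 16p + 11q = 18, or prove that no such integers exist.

p = 8, q = -10

16 and 11 are coprime, so 16p + 11q ranges over all of ℤ.
Run the Euclidean algorithm on 16 and 11: 16 = 1·11 + 5, 11 = 2·5 + 1, 5 = 5·1 + 0.
Back-substituting, 1 = 11 − 2·5 = 11 − 2·(16 − 1·11) = −2·16 + 3·11; that is, 16·(-2) + 11·3 = 1.
Times 18: 16·(-36) + 11·54 = 18, so (-36, 54) solves it.
The general solution is p = -36 + 11k, q = 54 − 16k; taking k = 4 gives the smaller pair p = 8, q = -10.
Check: 16·8 + 11·(-10) = 128 − 110 = 18. ✓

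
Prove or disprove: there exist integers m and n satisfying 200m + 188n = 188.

m = 0, n = 1

Since gcd(200, 188) = 4 and 188 = 4·47, Bézout's identity guarantees a solution.
Dividing through by 4 reduces the equation to 50m + 47n = 47.
Run the Euclidean algorithm on 50 and 47: 50 = 1·47 + 3, 47 = 15·3 + 2, 3 = 1·2 + 1, 2 = 2·1 + 0.
Back-substituting, 1 = 3 − 1·2 = 3 − (47 − 15·3) = −47 + 16·3 = −47 + 16·(50 − 1·47) = 16·50 − 17·47; that is, 50·16 + 47·(-17) = 1.
Times 47: 50·752 + 47·(-799) = 47, so (752, -799) solves it.
Shifting by a multiple of (47, −50) keeps it a solution: m = 752 − 16·47 = 0, n = -799 + 16·50 = 1.
Indeed 200·0 + 188·1 = 0 + 188 = 188.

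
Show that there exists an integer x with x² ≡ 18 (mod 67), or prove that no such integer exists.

No, no such integer exists.

67 is prime, so by Euler's criterion 18 is a square mod 67 iff 18^((67−1)/2) = 18^33 ≡ 1 (mod 67).
Repeated squaring mod 67: 18^2 = 324 ≡ 56; 18^4 ≡ 56² = 3136 ≡ 54; 18^8 ≡ 54² = 2916 ≡ 35; 18^16 ≡ 35² = 1225 ≡ 19; 18^32 ≡ 19² = 361 ≡ 26.
Since 33 = 32 + 1, 18^33 ≡ 26 · 18; multiplying out mod 67: 26·18 = 468 ≡ 66. Thus 18^33 ≡ 66 ≡ −1 (mod 67).
By Euler's criterion 18 is a quadratic non-residue mod 67: no x satisfies x² ≡ 18 (mod 67).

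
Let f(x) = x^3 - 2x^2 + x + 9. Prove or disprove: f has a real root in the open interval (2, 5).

The endpoint values f(2) = 11 and f(5) = 89 are both positive. Claim: f(x) > 0 for every x in (2, 5).
Substitute x = 2 + u, where 0 < u < 3 on the interval. Expanding, f(2 + u) = u^3 + 4u^2 + 5u + 11.
All 4 nonzero coefficients of this polynomial in u are positive; hence for u > 0 the value is a sum of positive terms (the constant 11 among them).
Therefore f(x) > 0 throughout (2, 5), and f has no zero there.

No such root exists.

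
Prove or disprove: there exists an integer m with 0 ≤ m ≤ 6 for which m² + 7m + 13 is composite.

m = 6

At m = 6: 6² + 7·6 + 13 = 91 = 7·13, which is composite.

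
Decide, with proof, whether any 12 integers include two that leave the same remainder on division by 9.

Yes, this is always true.

There are exactly 9 possible remainders on division by 9.
Since 12 > 9, two of the 12 integers must share a residue class by the pigeonhole principle; call them a and b.
That is, a and b leave the same remainder on division by 9, as claimed.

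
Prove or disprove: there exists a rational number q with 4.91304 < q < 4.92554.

q = 59/12

Look for a denominator N such that an integer falls strictly between N·4.91304 and N·4.92554. N = 12 works: 12·4.91304 = 58.95648 < 59 < 59.10648 = 12·4.92554.
So q = 59/12 works: it is a ratio of integers, and dividing 12·4.91304 < 59 < 12·4.92554 through by 12 gives 4.91304 < 59/12 < 4.92554.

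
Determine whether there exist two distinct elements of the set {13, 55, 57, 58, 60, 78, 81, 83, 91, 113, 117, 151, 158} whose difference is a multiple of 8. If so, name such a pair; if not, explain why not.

13 mod 8 = 5 and 117 mod 8 = 5, so 117 − 13 = 104 = 13·8.

13 and 117 are such a pair.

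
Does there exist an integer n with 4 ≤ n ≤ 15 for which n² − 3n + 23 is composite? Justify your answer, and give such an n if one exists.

n = 14

At n = 14: 14² − 3·14 + 23 = 177 = 3·59, which is composite.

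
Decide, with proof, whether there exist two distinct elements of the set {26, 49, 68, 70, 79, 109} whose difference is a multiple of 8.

No, no such pair exists.

Reduce each element modulo 8: 26↦2, 49↦1, 68↦4, 70↦6, 79↦7, 109↦5.
All 6 residues are distinct, so no two elements differ by a multiple of 8.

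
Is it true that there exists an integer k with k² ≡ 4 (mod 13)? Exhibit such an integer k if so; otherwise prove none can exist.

k = 11 works: 11² = 121, and 121 − 4 = 117 = 9·13.

k = 11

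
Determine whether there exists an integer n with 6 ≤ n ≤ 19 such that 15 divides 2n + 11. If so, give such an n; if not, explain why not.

n = 17 works, since 2·17 + 11 = 45 = 3·15.

n = 17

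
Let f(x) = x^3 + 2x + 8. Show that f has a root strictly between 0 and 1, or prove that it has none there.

f(0) = 8 and f(1) = 11, both positive.
f'(x) = 3x^2 + 2 has discriminant 0² − 4·3·2 = -24 < 0, so f' has no real roots and is positive for every real x.
Hence f is strictly increasing on ℝ, and in particular on [0, 1]. A strictly monotone function with same-sign endpoint values stays positive on the whole interval, so f has no zero in (0, 1).

f has no root in that interval.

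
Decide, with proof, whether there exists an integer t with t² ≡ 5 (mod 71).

t = 54

Take t = 54. Then 54² = 2916 = 41·71 + 5, so 54² ≡ 5 (mod 71).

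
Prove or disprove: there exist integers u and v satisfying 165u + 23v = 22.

165 and 23 are coprime, so 165u + 23v ranges over all of ℤ.
Run the Euclidean algorithm on 165 and 23: 165 = 7·23 + 4, 23 = 5·4 + 3, 4 = 1·3 + 1, 3 = 3·1 + 0.
Working back up the chain: 1 = 4 − 1·3 = 4 − (23 − 5·4) = −23 + 6·4 = −23 + 6·(165 − 7·23) = 6·165 − 43·23. So 165·6 + 23·(-43) = 1.
Times 22: 165·132 + 23·(-946) = 22, so (132, -946) solves it.
Subtracting 5·23 from u and adding 5·165 to v gives the tidier solution (17, -121).
Indeed 165·17 + 23·(-121) = 2805 − 2783 = 22.

u = 17, v = -121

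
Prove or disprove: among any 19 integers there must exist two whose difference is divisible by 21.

No; for instance {43, 44, 45, 46, 47, 48, 49, 50, 51, 52, 53, 54, 55, 56, 57, 58, 59, 60, 61} is a counterexample.

Take the 19 consecutive integers 43, 44, …, 61: their residues mod 21 are all distinct because 19 ≤ 21.
No two share a residue, so no pair has difference divisible by 21; the claim fails for this set.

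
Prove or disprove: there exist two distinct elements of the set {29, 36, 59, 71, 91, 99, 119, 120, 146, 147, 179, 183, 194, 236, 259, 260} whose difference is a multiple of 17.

Two integers differ by a multiple of 17 exactly when they have the same residue mod 17. The residues are 29↦12, 36↦2, 59↦8, 71↦3, 91↦6, 99↦14, 119↦0, 120↦1, 146↦10, 147↦11, 179↦9, 183↦13, 194↦7, 236↦15, 259↦4, 260↦5.
No residue repeats among the 16 elements, so no pair has difference ≡ 0 (mod 17).

No such pair exists.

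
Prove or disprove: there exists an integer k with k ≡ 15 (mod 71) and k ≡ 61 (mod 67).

Since 71 and 67 share no common factor, CRT says the pair of congruences has a solution (unique mod 4757).
Write k = 15 + 71t and require 15 + 71t ≡ 61 (mod 67), i.e. 71t ≡ 46 (mod 67).
71 ≡ 4 (mod 67), so this reads 4t ≡ 46 (mod 67). Since 4·17 = 68 = 1·67 + 1, the inverse of 4 mod 67 is 17.
Therefore t ≡ 17·46 = 782 ≡ 45 (mod 67).
Taking t = 45 gives k = 15 + 71·45 = 3210.
Indeed 3210 ≡ 15 (mod 71) and 3210 ≡ 61 (mod 67).

k = 3210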